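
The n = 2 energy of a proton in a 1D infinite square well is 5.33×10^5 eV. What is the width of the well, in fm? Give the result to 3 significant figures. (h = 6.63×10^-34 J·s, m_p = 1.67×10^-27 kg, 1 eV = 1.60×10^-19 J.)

From E_n = n²h²/(8m_pL²), L = n·h/√(8m_pE_n).
E_2 = 5.33×10^5 eV = 8.528×10^-14 J, so L = 2·6.63×10^-34/√(8·1.67×10^-27·8.528×10^-14) = 3.93×10^-14 m = 39.3 fm.

L = 39.3 fm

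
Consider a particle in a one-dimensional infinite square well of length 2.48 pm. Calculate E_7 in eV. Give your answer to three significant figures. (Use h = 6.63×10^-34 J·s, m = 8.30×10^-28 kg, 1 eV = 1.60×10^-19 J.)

For an infinite well E_n = n²h²/(8mL²), so E_1 = h²/(8mL²) = (6.63×10^-34)²/(8·8.30×10^-28·(2.48×10^-12 m)²) = 1.076×10^-17 J.
Then E_7 = 7²·E_1 = 49·1.076×10^-17 J = 5.272×10^-16 J.
Converting, E_7 = 5.272×10^-16 J / (1.60×10^-19 J/eV) = 3.30×10^3 eV.

E_7 = 3.30×10^3 eV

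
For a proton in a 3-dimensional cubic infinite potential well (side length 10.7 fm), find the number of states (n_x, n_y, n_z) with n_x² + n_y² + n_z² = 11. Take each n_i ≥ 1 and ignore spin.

The level has n_x² + n_y² + n_z² = 11. The ordered positive-integer solutions are (1, 1, 3), (1, 3, 1), (3, 1, 1).
That gives 3 states.

degeneracy = 3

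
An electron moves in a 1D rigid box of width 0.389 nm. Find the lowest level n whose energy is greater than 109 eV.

n = 7

E_1 = h²/(8m_eL²) = 3.981×10^-19 J = 2.485 eV.
Need n² > 109/2.485 = 43.86, i.e. n > 6.623.
The smallest integer satisfying this is n = 7.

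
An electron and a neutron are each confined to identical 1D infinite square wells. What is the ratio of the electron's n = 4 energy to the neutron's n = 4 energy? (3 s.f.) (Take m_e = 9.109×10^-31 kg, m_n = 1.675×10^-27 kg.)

E_n ∝ 1/m at fixed n and L, so the ratio is m_n/m_e = 1.675×10^-27/9.109×10^-31 = 1.84×10^3.

1.84×10^3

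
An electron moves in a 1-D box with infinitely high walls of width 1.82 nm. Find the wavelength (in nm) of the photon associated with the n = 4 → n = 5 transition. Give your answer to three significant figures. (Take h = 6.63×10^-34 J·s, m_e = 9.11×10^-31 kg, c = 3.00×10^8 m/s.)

E_1 = h²/(8m_eL²) = 1.821×10^-20 J, so ΔE = (5² − 4²)E_1 = 1.639×10^-19 J.
λ = hc/ΔE = (6.63×10^-34·3.00×10^8)/1.639×10^-19 = 1.21×10^-6 m = 1.21×10^3 nm.

λ = 1.21×10^3 nm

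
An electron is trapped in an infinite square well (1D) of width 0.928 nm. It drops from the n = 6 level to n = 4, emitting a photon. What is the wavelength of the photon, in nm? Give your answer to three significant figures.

E_1 = h²/(8m_eL²) = 6.996×10^-20 J, so ΔE = (6² − 4²)E_1 = 1.399×10^-18 J.
λ = hc/ΔE = (6.626×10^-34·2.998×10^8)/1.399×10^-18 = 1.42×10^-7 m = 142 nm.

λ = 142 nm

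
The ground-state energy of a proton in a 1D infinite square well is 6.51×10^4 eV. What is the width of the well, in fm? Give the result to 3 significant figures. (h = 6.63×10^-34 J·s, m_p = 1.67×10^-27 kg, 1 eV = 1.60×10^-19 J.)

From E_n = n²h²/(8m_pL²), L = n·h/√(8m_pE_n).
E_1 = 6.51×10^4 eV = 1.042×10^-14 J, so L = 1·6.63×10^-34/√(8·1.67×10^-27·1.042×10^-14) = 5.62×10^-14 m = 56.2 fm.

L = 56.2 fm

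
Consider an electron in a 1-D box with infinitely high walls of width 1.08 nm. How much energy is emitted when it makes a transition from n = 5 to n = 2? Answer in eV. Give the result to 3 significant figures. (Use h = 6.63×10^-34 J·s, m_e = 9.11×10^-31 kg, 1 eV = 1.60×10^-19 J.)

E_1 = h²/(8m_eL²) = 5.171×10^-20 J.
|ΔE| = |5² − 2²|·E_1 = 21·5.171×10^-20 J = 1.086×10^-18 J = 6.79 eV.

|ΔE| = 6.79 eV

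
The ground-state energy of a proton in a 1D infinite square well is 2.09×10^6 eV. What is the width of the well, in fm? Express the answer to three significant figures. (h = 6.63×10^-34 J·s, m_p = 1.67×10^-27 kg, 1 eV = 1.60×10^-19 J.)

From E_n = n²h²/(8m_pL²), L = n·h/√(8m_pE_n).
E_1 = 2.09×10^6 eV = 3.344×10^-13 J, so L = 1·6.63×10^-34/√(8·1.67×10^-27·3.344×10^-13) = 9.92×10^-15 m = 9.92 fm.

L = 9.92 fm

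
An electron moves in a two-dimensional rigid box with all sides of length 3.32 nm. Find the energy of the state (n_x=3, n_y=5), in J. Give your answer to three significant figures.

E = 1.86×10^-19 J

For a 2D rectangular well E = (h²/8m_e)·Σ n_i²/L_i² = (6.626×10^-34)²/(8·9.109×10^-31) · [3²/(3.32 nm)² + 5²/(3.32 nm)²].
Evaluating gives E = 1.86×10^-19 J.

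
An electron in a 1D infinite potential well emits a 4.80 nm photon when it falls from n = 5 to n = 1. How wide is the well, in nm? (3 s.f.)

L = 0.187 nm

The photon carries ΔE = hc/λ = 6.626×10^-34·2.998×10^8/4.80×10^-9 m = 4.138×10^-17 J.
Since ΔE = (5² − 1²)E_1, E_1 = 1.724×10^-18 J, and L = h/√(8m_eE_1) = 1.87×10^-10 m = 0.187 nm.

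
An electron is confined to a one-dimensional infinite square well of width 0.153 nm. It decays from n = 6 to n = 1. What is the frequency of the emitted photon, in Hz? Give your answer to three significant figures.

E_1 = h²/(8m_eL²) = 2.574×10^-18 J and ΔE = (6² − 1²)E_1 = 9.009×10^-17 J.
f = ΔE/h = 9.009×10^-17/6.626×10^-34 = 1.36×10^17 Hz.

f = 1.36×10^17 Hz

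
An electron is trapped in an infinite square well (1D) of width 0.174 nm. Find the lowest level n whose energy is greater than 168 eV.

E_1 = h²/(8m_eL²) = 1.990×10^-18 J = 12.42 eV.
Need n² > 168/12.42 = 13.53, i.e. n > 3.678.
The smallest integer satisfying this is n = 4.

n = 4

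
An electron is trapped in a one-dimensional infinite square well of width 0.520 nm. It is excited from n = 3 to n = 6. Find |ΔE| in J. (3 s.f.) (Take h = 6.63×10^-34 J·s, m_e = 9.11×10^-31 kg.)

E_1 = h²/(8m_eL²) = 2.231×10^-19 J.
|ΔE| = |3² − 6²|·E_1 = 27·2.231×10^-19 J = 6.02×10^-18 J.

|ΔE| = 6.02×10^-18 J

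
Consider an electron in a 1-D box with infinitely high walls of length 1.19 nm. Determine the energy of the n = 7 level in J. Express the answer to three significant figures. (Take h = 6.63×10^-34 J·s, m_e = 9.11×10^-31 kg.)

For an infinite well E_n = n²h²/(8m_eL²), so E_1 = h²/(8m_eL²) = (6.63×10^-34)²/(8·9.11×10^-31·(1.19×10^-9 m)²) = 4.259×10^-20 J.
Then E_7 = 7²·E_1 = 49·4.259×10^-20 J = 2.09×10^-18 J.

E_7 = 2.09×10^-18 J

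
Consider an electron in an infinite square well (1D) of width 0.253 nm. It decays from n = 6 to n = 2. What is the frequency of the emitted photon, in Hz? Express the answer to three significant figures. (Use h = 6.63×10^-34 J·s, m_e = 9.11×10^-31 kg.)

E_1 = h²/(8m_eL²) = 9.423×10^-19 J and ΔE = (6² − 2²)E_1 = 3.015×10^-17 J.
f = ΔE/h = 3.015×10^-17/6.63×10^-34 = 4.55×10^16 Hz.

f = 4.55×10^16 Hz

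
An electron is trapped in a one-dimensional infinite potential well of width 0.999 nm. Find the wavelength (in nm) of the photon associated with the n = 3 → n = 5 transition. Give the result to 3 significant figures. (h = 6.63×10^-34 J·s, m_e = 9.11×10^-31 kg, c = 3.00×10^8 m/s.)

λ = 206 nm

E_1 = h²/(8m_eL²) = 6.043×10^-20 J, so ΔE = (5² − 3²)E_1 = 9.669×10^-19 J.
λ = hc/ΔE = (6.63×10^-34·3.00×10^8)/9.669×10^-19 = 2.06×10^-7 m = 206 nm.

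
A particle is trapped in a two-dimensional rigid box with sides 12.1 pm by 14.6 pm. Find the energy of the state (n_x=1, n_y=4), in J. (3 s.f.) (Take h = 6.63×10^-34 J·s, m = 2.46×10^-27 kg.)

E = 1.83×10^-18 J

For a 2D rectangular well E = (h²/8m)·Σ n_i²/L_i² = (6.63×10^-34)²/(8·2.46×10^-27) · [1²/(12.1 pm)² + 4²/(14.6 pm)²].
Evaluating gives E = 1.83×10^-18 J.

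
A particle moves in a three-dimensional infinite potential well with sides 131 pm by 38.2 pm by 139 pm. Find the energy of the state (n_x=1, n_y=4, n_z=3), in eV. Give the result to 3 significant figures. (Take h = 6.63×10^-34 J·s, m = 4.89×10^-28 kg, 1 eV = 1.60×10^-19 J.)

For a 3D rectangular well E = (h²/8m)·Σ n_i²/L_i² = (6.63×10^-34)²/(8·4.89×10^-28) · [1²/(131 pm)² + 4²/(38.2 pm)² + 3²/(139 pm)²].
Evaluating gives E = 1.291×10^-18 J = 8.07 eV.

E = 8.07 eV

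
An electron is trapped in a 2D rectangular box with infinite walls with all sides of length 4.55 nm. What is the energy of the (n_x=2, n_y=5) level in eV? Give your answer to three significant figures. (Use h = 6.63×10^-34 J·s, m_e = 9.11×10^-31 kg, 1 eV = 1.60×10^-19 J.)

E = 0.528 eV

For a 2D rectangular well E = (h²/8m_e)·Σ n_i²/L_i² = (6.63×10^-34)²/(8·9.11×10^-31) · [2²/(4.55 nm)² + 5²/(4.55 nm)²].
Evaluating gives E = 8.449×10^-20 J = 0.528 eV.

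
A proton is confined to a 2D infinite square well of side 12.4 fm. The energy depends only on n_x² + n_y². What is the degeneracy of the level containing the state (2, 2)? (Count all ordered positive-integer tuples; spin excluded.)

The level has n_x² + n_y² = 8. The ordered positive-integer solutions are (2, 2).
That gives 1 state.

degeneracy = 1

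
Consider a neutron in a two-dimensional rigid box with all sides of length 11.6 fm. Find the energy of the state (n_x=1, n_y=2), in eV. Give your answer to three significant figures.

For a 2D rectangular well E = (h²/8m_n)·Σ n_i²/L_i² = (6.626×10^-34)²/(8·1.675×10^-27) · [1²/(11.6 fm)² + 2²/(11.6 fm)²].
Evaluating gives E = 1.217×10^-12 J = 7.60×10^6 eV.

E = 7.60×10^6 eV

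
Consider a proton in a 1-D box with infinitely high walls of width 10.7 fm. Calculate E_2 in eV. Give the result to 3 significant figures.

E_2 = 7.15×10^6 eV

For an infinite well E_n = n²h²/(8m_pL²), so E_1 = h²/(8m_pL²) = (6.626×10^-34)²/(8·1.673×10^-27·(1.07×10^-14 m)²) = 2.865×10^-13 J.
Then E_2 = 2²·E_1 = 4·2.865×10^-13 J = 1.146×10^-12 J.
Converting, E_2 = 1.146×10^-12 J / (1.602×10^-19 J/eV) = 7.15×10^6 eV.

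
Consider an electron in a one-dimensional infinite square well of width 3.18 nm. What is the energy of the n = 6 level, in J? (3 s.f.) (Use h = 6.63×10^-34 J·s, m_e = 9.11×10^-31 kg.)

E_6 = 2.15×10^-19 J

For an infinite well E_n = n²h²/(8m_eL²), so E_1 = h²/(8m_eL²) = (6.63×10^-34)²/(8·9.11×10^-31·(3.18×10^-9 m)²) = 5.964×10^-21 J.
Then E_6 = 6²·E_1 = 36·5.964×10^-21 J = 2.15×10^-19 J.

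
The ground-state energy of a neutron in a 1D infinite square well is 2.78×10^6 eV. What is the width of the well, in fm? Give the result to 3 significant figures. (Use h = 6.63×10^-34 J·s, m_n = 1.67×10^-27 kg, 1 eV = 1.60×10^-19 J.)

From E_n = n²h²/(8m_nL²), L = n·h/√(8m_nE_n).
E_1 = 2.78×10^6 eV = 4.448×10^-13 J, so L = 1·6.63×10^-34/√(8·1.67×10^-27·4.448×10^-13) = 8.60×10^-15 m = 8.60 fm.

L = 8.60 fm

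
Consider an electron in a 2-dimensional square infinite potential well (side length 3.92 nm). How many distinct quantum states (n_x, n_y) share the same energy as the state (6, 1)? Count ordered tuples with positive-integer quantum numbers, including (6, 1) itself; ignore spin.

degeneracy = 2

The level has n_x² + n_y² = 37. The ordered positive-integer solutions are (1, 6), (6, 1).
That gives 2 states.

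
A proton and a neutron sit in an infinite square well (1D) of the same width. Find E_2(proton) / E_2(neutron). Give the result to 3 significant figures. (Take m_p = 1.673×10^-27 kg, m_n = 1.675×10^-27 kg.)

1.00

E_n ∝ 1/m at fixed n and L, so the ratio is m_n/m_p = 1.675×10^-27/1.673×10^-27 = 1.00.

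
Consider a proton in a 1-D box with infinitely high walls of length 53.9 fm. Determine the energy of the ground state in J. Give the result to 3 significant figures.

E_1 = 1.13×10^-14 J

For an infinite well E_n = n²h²/(8m_pL²), so E_1 = h²/(8m_pL²) = (6.626×10^-34)²/(8·1.673×10^-27·(5.39×10^-14 m)²) = 1.129×10^-14 J.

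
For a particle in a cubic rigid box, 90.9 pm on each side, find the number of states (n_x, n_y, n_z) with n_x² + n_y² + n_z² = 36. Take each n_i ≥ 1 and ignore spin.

degeneracy = 3

The level has n_x² + n_y² + n_z² = 36. The ordered positive-integer solutions are (2, 4, 4), (4, 2, 4), (4, 4, 2).
That gives 3 states.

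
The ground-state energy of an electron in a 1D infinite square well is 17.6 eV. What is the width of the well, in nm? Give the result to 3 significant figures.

From E_n = n²h²/(8m_eL²), L = n·h/√(8m_eE_n).
E_1 = 17.6 eV = 2.820×10^-18 J, so L = 1·6.626×10^-34/√(8·9.109×10^-31·2.820×10^-18) = 1.46×10^-10 m = 0.146 nm.

L = 0.146 nm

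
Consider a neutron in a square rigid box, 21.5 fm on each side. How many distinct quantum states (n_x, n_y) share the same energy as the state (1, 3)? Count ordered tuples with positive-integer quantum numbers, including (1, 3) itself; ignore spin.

The level has n_x² + n_y² = 10. The ordered positive-integer solutions are (1, 3), (3, 1).
That gives 2 states.

degeneracy = 2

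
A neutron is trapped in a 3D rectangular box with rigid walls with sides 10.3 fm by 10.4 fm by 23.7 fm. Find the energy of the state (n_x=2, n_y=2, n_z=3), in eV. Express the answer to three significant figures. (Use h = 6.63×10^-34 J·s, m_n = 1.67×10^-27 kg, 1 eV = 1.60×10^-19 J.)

For a 3D rectangular well E = (h²/8m_n)·Σ n_i²/L_i² = (6.63×10^-34)²/(8·1.67×10^-27) · [2²/(10.3 fm)² + 2²/(10.4 fm)² + 3²/(23.7 fm)²].
Evaluating gives E = 2.985×10^-12 J = 1.87×10^7 eV.

E = 1.87×10^7 eV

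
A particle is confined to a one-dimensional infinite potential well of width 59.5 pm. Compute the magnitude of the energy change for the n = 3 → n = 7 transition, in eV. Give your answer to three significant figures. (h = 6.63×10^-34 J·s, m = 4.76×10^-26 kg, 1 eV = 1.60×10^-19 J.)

|ΔE| = 0.0815 eV

E_1 = h²/(8mL²) = 3.261×10^-22 J.
|ΔE| = |3² − 7²|·E_1 = 40·3.261×10^-22 J = 1.304×10^-20 J = 0.0815 eV.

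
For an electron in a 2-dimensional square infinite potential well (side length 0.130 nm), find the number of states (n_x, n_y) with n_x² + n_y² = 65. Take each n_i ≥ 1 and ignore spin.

degeneracy = 4

The level has n_x² + n_y² = 65. The ordered positive-integer solutions are (1, 8), (4, 7), (7, 4), (8, 1).
That gives 4 states.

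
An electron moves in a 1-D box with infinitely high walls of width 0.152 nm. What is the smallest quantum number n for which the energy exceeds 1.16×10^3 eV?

n = 9

E_1 = h²/(8m_eL²) = 2.608×10^-18 J = 16.28 eV.
Need n² > 1.16×10^3/16.28 = 71.25, i.e. n > 8.441.
The smallest integer satisfying this is n = 9.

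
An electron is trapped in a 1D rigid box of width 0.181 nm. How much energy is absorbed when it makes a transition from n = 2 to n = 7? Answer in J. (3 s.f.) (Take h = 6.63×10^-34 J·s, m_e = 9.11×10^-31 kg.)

|ΔE| = 8.28×10^-17 J

E_1 = h²/(8m_eL²) = 1.841×10^-18 J.
|ΔE| = |2² − 7²|·E_1 = 45·1.841×10^-18 J = 8.28×10^-17 J.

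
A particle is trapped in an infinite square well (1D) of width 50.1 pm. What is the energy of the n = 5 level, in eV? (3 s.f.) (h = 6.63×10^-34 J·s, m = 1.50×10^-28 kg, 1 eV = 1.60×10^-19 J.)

E_5 = 22.8 eV

For an infinite well E_n = n²h²/(8mL²), so E_1 = h²/(8mL²) = (6.63×10^-34)²/(8·1.50×10^-28·(5.01×10^-11 m)²) = 1.459×10^-19 J.
Then E_5 = 5²·E_1 = 25·1.459×10^-19 J = 3.648×10^-18 J.
Converting, E_5 = 3.648×10^-18 J / (1.60×10^-19 J/eV) = 22.8 eV.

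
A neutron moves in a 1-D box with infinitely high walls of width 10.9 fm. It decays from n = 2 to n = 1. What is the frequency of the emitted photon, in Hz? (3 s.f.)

E_1 = h²/(8m_nL²) = 2.758×10^-13 J and ΔE = (2² − 1²)E_1 = 8.274×10^-13 J.
f = ΔE/h = 8.274×10^-13/6.626×10^-34 = 1.25×10^21 Hz.

f = 1.25×10^21 Hz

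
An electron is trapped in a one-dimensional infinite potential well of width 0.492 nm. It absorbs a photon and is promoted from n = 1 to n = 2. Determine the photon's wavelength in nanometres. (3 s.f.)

E_1 = h²/(8m_eL²) = 2.489×10^-19 J, so ΔE = (2² − 1²)E_1 = 7.467×10^-19 J.
λ = hc/ΔE = (6.626×10^-34·2.998×10^8)/7.467×10^-19 = 2.66×10^-7 m = 266 nm.

λ = 266 nm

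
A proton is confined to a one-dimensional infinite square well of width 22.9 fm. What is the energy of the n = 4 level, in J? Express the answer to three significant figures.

For an infinite well E_n = n²h²/(8m_pL²), so E_1 = h²/(8m_pL²) = (6.626×10^-34)²/(8·1.673×10^-27·(2.29×10^-14 m)²) = 6.255×10^-14 J.
Then E_4 = 4²·E_1 = 16·6.255×10^-14 J = 1.00×10^-12 J.

E_4 = 1.00×10^-12 J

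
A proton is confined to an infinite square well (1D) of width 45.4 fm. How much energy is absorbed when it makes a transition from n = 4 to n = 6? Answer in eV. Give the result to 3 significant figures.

|ΔE| = 1.99×10^6 eV

E_1 = h²/(8m_pL²) = 1.591×10^-14 J.
|ΔE| = |4² − 6²|·E_1 = 20·1.591×10^-14 J = 3.182×10^-13 J = 1.99×10^6 eV.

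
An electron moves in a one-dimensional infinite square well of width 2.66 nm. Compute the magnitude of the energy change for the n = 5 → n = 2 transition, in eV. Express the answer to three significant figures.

E_1 = h²/(8m_eL²) = 8.515×10^-21 J.
|ΔE| = |5² − 2²|·E_1 = 21·8.515×10^-21 J = 1.788×10^-19 J = 1.12 eV.

|ΔE| = 1.12 eV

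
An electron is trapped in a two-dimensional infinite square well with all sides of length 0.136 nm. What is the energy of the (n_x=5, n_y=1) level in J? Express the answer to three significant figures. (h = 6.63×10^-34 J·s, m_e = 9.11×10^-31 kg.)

For a 2D rectangular well E = (h²/8m_e)·Σ n_i²/L_i² = (6.63×10^-34)²/(8·9.11×10^-31) · [5²/(0.136 nm)² + 1²/(0.136 nm)²].
Evaluating gives E = 8.48×10^-17 J.

E = 8.48×10^-17 J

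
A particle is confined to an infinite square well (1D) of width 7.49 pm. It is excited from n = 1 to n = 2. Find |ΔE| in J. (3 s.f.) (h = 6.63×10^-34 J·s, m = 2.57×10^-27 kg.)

|ΔE| = 1.14×10^-18 J

E_1 = h²/(8mL²) = 3.811×10^-19 J.
|ΔE| = |1² − 2²|·E_1 = 3·3.811×10^-19 J = 1.14×10^-18 J.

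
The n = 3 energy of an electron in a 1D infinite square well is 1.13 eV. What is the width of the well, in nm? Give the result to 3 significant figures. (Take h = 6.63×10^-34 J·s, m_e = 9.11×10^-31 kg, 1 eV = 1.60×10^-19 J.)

From E_n = n²h²/(8m_eL²), L = n·h/√(8m_eE_n).
E_3 = 1.13 eV = 1.808×10^-19 J, so L = 3·6.63×10^-34/√(8·9.11×10^-31·1.808×10^-19) = 1.73×10^-9 m = 1.73 nm.

L = 1.73 nm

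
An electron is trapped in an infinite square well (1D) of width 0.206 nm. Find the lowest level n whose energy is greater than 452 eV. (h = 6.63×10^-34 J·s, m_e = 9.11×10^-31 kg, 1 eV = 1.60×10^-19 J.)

n = 8

E_1 = h²/(8m_eL²) = 1.421×10^-18 J = 8.881 eV.
Need n² > 452/8.881 = 50.90, i.e. n > 7.134.
The smallest integer satisfying this is n = 8.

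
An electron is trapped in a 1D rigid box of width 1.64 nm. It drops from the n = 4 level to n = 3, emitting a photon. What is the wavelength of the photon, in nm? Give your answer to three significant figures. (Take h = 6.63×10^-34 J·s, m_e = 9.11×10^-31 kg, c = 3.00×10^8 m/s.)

E_1 = h²/(8m_eL²) = 2.242×10^-20 J, so ΔE = (4² − 3²)E_1 = 1.569×10^-19 J.
λ = hc/ΔE = (6.63×10^-34·3.00×10^8)/1.569×10^-19 = 1.27×10^-6 m = 1.27×10^3 nm.

λ = 1.27×10^3 nm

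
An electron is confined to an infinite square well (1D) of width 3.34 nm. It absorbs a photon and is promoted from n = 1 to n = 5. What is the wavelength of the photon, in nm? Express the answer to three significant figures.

λ = 1.53×10^3 nm

E_1 = h²/(8m_eL²) = 5.401×10^-21 J, so ΔE = (5² − 1²)E_1 = 1.296×10^-19 J.
λ = hc/ΔE = (6.626×10^-34·2.998×10^8)/1.296×10^-19 = 1.53×10^-6 m = 1.53×10^3 nm.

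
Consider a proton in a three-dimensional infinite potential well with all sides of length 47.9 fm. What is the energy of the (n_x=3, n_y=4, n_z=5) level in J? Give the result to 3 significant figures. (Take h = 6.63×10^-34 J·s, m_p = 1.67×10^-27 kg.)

For a 3D rectangular well E = (h²/8m_p)·Σ n_i²/L_i² = (6.63×10^-34)²/(8·1.67×10^-27) · [3²/(47.9 fm)² + 4²/(47.9 fm)² + 5²/(47.9 fm)²].
Evaluating gives E = 7.17×10^-13 J.

E = 7.17×10^-13 J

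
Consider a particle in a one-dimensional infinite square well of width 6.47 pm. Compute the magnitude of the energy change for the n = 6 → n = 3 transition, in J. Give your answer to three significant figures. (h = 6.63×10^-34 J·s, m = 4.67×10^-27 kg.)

E_1 = h²/(8mL²) = 2.811×10^-19 J.
|ΔE| = |6² − 3²|·E_1 = 27·2.811×10^-19 J = 7.59×10^-18 J.

|ΔE| = 7.59×10^-18 J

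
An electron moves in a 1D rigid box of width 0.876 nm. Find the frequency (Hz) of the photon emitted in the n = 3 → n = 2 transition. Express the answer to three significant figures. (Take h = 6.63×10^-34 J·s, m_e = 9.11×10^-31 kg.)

E_1 = h²/(8m_eL²) = 7.860×10^-20 J and ΔE = (3² − 2²)E_1 = 3.930×10^-19 J.
f = ΔE/h = 3.930×10^-19/6.63×10^-34 = 5.93×10^14 Hz.

f = 5.93×10^14 Hz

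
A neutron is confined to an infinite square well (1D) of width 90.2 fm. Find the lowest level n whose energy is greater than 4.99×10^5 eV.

n = 5

E_1 = h²/(8m_nL²) = 4.027×10^-15 J = 2.514×10^4 eV.
Need n² > 4.99×10^5/2.514×10^4 = 19.85, i.e. n > 4.455.
The smallest integer satisfying this is n = 5.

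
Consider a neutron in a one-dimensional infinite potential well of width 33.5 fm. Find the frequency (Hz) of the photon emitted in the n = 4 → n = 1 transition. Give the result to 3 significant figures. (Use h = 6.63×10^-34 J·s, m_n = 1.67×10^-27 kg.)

f = 6.63×10^20 Hz

E_1 = h²/(8m_nL²) = 2.932×10^-14 J and ΔE = (4² − 1²)E_1 = 4.398×10^-13 J.
f = ΔE/h = 4.398×10^-13/6.63×10^-34 = 6.63×10^20 Hz.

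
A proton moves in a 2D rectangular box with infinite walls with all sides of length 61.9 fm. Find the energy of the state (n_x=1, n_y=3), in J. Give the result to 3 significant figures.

E = 8.56×10^-14 J

For a 2D rectangular well E = (h²/8m_p)·Σ n_i²/L_i² = (6.626×10^-34)²/(8·1.673×10^-27) · [1²/(61.9 fm)² + 3²/(61.9 fm)²].
Evaluating gives E = 8.56×10^-14 J.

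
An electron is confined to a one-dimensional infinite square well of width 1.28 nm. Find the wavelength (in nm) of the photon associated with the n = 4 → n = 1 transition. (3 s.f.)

λ = 360 nm

E_1 = h²/(8m_eL²) = 3.677×10^-20 J, so ΔE = (4² − 1²)E_1 = 5.516×10^-19 J.
λ = hc/ΔE = (6.626×10^-34·2.998×10^8)/5.516×10^-19 = 3.60×10^-7 m = 360 nm.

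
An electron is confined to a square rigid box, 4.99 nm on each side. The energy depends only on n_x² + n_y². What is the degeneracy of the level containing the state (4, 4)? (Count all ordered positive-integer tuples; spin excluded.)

degeneracy = 1

The level has n_x² + n_y² = 32. The ordered positive-integer solutions are (4, 4).
That gives 1 state.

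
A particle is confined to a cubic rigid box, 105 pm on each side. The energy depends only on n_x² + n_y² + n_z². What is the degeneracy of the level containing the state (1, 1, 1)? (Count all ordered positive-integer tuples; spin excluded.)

The level has n_x² + n_y² + n_z² = 3. The ordered positive-integer solutions are (1, 1, 1).
That gives 1 state.

degeneracy = 1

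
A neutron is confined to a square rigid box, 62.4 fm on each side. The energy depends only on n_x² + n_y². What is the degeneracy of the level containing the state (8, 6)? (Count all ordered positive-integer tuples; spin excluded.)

degeneracy = 2

The level has n_x² + n_y² = 100. The ordered positive-integer solutions are (6, 8), (8, 6).
That gives 2 states.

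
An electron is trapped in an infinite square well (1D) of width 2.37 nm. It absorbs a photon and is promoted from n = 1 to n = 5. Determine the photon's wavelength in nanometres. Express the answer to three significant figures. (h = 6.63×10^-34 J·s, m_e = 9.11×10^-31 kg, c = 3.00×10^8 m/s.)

λ = 772 nm

E_1 = h²/(8m_eL²) = 1.074×10^-20 J, so ΔE = (5² − 1²)E_1 = 2.578×10^-19 J.
λ = hc/ΔE = (6.63×10^-34·3.00×10^8)/2.578×10^-19 = 7.72×10^-7 m = 772 nm.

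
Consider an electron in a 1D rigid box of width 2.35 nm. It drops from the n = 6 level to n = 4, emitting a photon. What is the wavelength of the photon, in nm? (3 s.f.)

λ = 910 nm

E_1 = h²/(8m_eL²) = 1.091×10^-20 J, so ΔE = (6² − 4²)E_1 = 2.182×10^-19 J.
λ = hc/ΔE = (6.626×10^-34·2.998×10^8)/2.182×10^-19 = 9.10×10^-7 m = 910 nm.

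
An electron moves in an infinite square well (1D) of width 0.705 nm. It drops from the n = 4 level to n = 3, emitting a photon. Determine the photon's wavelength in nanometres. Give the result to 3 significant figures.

E_1 = h²/(8m_eL²) = 1.212×10^-19 J, so ΔE = (4² − 3²)E_1 = 8.484×10^-19 J.
λ = hc/ΔE = (6.626×10^-34·2.998×10^8)/8.484×10^-19 = 2.34×10^-7 m = 234 nm.

λ = 234 nm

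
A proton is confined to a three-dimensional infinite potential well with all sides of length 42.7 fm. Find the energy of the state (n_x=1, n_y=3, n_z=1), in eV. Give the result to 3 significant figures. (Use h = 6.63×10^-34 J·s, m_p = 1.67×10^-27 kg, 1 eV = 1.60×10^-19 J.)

E = 1.24×10^6 eV

For a 3D rectangular well E = (h²/8m_p)·Σ n_i²/L_i² = (6.63×10^-34)²/(8·1.67×10^-27) · [1²/(42.7 fm)² + 3²/(42.7 fm)² + 1²/(42.7 fm)²].
Evaluating gives E = 1.985×10^-13 J = 1.24×10^6 eV.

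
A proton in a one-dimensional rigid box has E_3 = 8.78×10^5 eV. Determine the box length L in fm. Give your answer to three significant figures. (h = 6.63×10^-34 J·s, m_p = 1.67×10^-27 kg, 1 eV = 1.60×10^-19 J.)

L = 45.9 fm

From E_n = n²h²/(8m_pL²), L = n·h/√(8m_pE_n).
E_3 = 8.78×10^5 eV = 1.405×10^-13 J, so L = 3·6.63×10^-34/√(8·1.67×10^-27·1.405×10^-13) = 4.59×10^-14 m = 45.9 fm.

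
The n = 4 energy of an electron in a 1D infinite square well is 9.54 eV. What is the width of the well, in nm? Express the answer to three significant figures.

From E_n = n²h²/(8m_eL²), L = n·h/√(8m_eE_n).
E_4 = 9.54 eV = 1.528×10^-18 J, so L = 4·6.626×10^-34/√(8·9.109×10^-31·1.528×10^-18) = 7.94×10^-10 m = 0.794 nm.

L = 0.794 nm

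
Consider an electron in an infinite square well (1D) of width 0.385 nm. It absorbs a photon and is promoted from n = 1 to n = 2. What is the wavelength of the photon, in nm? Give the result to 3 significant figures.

λ = 163 nm

E_1 = h²/(8m_eL²) = 4.065×10^-19 J, so ΔE = (2² − 1²)E_1 = 1.219×10^-18 J.
λ = hc/ΔE = (6.626×10^-34·2.998×10^8)/1.219×10^-18 = 1.63×10^-7 m = 163 nm.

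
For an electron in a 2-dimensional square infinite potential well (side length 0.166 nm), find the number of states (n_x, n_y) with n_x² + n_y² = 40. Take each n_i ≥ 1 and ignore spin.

degeneracy = 2

The level has n_x² + n_y² = 40. The ordered positive-integer solutions are (2, 6), (6, 2).
That gives 2 states.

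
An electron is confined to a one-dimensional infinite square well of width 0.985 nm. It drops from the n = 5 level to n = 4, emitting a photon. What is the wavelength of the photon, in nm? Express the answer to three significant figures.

E_1 = h²/(8m_eL²) = 6.210×10^-20 J, so ΔE = (5² − 4²)E_1 = 5.589×10^-19 J.
λ = hc/ΔE = (6.626×10^-34·2.998×10^8)/5.589×10^-19 = 3.55×10^-7 m = 355 nm.

λ = 355 nm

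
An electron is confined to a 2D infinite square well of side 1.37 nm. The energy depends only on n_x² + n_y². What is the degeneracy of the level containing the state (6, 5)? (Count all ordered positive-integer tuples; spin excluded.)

The level has n_x² + n_y² = 61. The ordered positive-integer solutions are (5, 6), (6, 5).
That gives 2 states.

degeneracy = 2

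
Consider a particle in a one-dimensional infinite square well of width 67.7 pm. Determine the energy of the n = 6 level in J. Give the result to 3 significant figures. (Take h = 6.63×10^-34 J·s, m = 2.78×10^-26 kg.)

For an infinite well E_n = n²h²/(8mL²), so E_1 = h²/(8mL²) = (6.63×10^-34)²/(8·2.78×10^-26·(6.77×10^-11 m)²) = 4.312×10^-22 J.
Then E_6 = 6²·E_1 = 36·4.312×10^-22 J = 1.55×10^-20 J.

E_6 = 1.55×10^-20 J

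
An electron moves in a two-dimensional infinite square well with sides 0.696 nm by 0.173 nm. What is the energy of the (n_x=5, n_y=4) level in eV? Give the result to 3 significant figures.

E = 220 eV

For a 2D rectangular well E = (h²/8m_e)·Σ n_i²/L_i² = (6.626×10^-34)²/(8·9.109×10^-31) · [5²/(0.696 nm)² + 4²/(0.173 nm)²].
Evaluating gives E = 3.532×10^-17 J = 220 eV.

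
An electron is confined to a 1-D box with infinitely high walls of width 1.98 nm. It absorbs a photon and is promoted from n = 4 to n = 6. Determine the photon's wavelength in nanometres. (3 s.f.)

E_1 = h²/(8m_eL²) = 1.537×10^-20 J, so ΔE = (6² − 4²)E_1 = 3.074×10^-19 J.
λ = hc/ΔE = (6.626×10^-34·2.998×10^8)/3.074×10^-19 = 6.46×10^-7 m = 646 nm.

λ = 646 nm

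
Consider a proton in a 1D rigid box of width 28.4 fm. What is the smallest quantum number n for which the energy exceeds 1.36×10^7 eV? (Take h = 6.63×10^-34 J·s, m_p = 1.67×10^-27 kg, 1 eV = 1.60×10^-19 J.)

E_1 = h²/(8m_pL²) = 4.079×10^-14 J = 2.549×10^5 eV.
Need n² > 1.36×10^7/2.549×10^5 = 53.35, i.e. n > 7.304.
The smallest integer satisfying this is n = 8.

n = 8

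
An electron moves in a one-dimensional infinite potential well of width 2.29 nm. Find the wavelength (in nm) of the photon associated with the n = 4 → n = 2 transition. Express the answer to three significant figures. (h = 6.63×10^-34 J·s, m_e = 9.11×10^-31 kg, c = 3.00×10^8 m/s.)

E_1 = h²/(8m_eL²) = 1.150×10^-20 J, so ΔE = (4² − 2²)E_1 = 1.380×10^-19 J.
λ = hc/ΔE = (6.63×10^-34·3.00×10^8)/1.380×10^-19 = 1.44×10^-6 m = 1.44×10^3 nm.

λ = 1.44×10^3 nm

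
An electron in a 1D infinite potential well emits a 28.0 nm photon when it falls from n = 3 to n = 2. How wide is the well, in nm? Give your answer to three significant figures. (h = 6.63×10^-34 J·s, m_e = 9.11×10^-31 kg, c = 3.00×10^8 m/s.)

The photon carries ΔE = hc/λ = 6.63×10^-34·3.00×10^8/2.80×10^-8 m = 7.104×10^-18 J.
Since ΔE = (3² − 2²)E_1, E_1 = 1.421×10^-18 J, and L = h/√(8m_eE_1) = 2.06×10^-10 m = 0.206 nm.

L = 0.206 nm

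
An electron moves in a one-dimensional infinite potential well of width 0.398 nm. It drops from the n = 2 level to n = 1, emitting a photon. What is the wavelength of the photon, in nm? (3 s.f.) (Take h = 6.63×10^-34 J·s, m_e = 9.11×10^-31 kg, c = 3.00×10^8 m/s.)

λ = 174 nm

E_1 = h²/(8m_eL²) = 3.808×10^-19 J, so ΔE = (2² − 1²)E_1 = 1.142×10^-18 J.
λ = hc/ΔE = (6.63×10^-34·3.00×10^8)/1.142×10^-18 = 1.74×10^-7 m = 174 nm.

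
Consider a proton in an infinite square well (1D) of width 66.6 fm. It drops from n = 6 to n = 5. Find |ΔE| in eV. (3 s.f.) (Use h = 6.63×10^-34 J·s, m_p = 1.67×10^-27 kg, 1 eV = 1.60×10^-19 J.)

|ΔE| = 5.10×10^5 eV

E_1 = h²/(8m_pL²) = 7.418×10^-15 J.
|ΔE| = |6² − 5²|·E_1 = 11·7.418×10^-15 J = 8.160×10^-14 J = 5.10×10^5 eV.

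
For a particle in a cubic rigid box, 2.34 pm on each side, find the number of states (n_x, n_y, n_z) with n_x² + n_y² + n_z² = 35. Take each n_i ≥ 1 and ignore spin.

degeneracy = 6

The level has n_x² + n_y² + n_z² = 35. The ordered positive-integer solutions are (1, 3, 5), (1, 5, 3), (3, 1, 5), (3, 5, 1), (5, 1, 3), (5, 3, 1).
That gives 6 states.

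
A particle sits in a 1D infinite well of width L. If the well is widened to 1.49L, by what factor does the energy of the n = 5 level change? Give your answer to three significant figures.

E_n ∝ 1/L², so the energy scales by 1/1.49² = 0.450.

0.450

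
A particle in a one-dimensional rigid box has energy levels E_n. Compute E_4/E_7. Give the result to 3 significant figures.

0.327

E_n ∝ n², so E_4/E_7 = 4²/7² = 16/49 = 0.327.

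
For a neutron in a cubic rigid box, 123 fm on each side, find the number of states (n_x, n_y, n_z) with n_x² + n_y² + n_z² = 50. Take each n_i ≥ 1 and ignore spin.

The level has n_x² + n_y² + n_z² = 50. The ordered positive-integer solutions are (3, 4, 5), (3, 5, 4), (4, 3, 5), (4, 5, 3), (5, 3, 4), (5, 4, 3).
That gives 6 states.

degeneracy = 6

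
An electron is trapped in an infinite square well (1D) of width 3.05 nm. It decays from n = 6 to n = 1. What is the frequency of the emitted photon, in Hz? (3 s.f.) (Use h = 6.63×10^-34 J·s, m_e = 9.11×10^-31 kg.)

E_1 = h²/(8m_eL²) = 6.484×10^-21 J and ΔE = (6² − 1²)E_1 = 2.269×10^-19 J.
f = ΔE/h = 2.269×10^-19/6.63×10^-34 = 3.42×10^14 Hz.

f = 3.42×10^14 Hz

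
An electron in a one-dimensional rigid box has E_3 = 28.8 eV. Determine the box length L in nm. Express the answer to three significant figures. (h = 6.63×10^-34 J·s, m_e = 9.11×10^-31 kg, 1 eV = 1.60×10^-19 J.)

L = 0.343 nm

From E_n = n²h²/(8m_eL²), L = n·h/√(8m_eE_n).
E_3 = 28.8 eV = 4.608×10^-18 J, so L = 3·6.63×10^-34/√(8·9.11×10^-31·4.608×10^-18) = 3.43×10^-10 m = 0.343 nm.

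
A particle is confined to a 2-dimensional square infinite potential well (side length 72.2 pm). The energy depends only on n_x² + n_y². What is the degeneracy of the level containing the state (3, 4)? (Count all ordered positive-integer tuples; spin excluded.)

The level has n_x² + n_y² = 25. The ordered positive-integer solutions are (3, 4), (4, 3).
That gives 2 states.

degeneracy = 2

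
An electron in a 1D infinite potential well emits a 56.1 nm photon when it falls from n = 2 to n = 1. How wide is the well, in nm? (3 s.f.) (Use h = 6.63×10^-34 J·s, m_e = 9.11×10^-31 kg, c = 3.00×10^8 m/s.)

L = 0.226 nm

The photon carries ΔE = hc/λ = 6.63×10^-34·3.00×10^8/5.61×10^-8 m = 3.545×10^-18 J.
Since ΔE = (2² − 1²)E_1, E_1 = 1.182×10^-18 J, and L = h/√(8m_eE_1) = 2.26×10^-10 m = 0.226 nm.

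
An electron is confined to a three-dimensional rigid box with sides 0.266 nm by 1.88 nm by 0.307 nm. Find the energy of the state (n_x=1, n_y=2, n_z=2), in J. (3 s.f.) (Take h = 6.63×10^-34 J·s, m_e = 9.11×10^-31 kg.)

For a 3D rectangular well E = (h²/8m_e)·Σ n_i²/L_i² = (6.63×10^-34)²/(8·9.11×10^-31) · [1²/(0.266 nm)² + 2²/(1.88 nm)² + 2²/(0.307 nm)²].
Evaluating gives E = 3.48×10^-18 J.

E = 3.48×10^-18 J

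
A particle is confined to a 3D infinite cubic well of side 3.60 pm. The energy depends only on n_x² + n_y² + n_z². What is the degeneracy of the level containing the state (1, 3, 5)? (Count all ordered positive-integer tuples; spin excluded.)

degeneracy = 6

The level has n_x² + n_y² + n_z² = 35. The ordered positive-integer solutions are (1, 3, 5), (1, 5, 3), (3, 1, 5), (3, 5, 1), (5, 1, 3), (5, 3, 1).
That gives 6 states.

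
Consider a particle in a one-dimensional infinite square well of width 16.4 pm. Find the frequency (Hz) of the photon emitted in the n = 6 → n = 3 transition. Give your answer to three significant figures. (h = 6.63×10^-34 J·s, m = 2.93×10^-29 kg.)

E_1 = h²/(8mL²) = 6.972×10^-18 J and ΔE = (6² − 3²)E_1 = 1.882×10^-16 J.
f = ΔE/h = 1.882×10^-16/6.63×10^-34 = 2.84×10^17 Hz.

f = 2.84×10^17 Hz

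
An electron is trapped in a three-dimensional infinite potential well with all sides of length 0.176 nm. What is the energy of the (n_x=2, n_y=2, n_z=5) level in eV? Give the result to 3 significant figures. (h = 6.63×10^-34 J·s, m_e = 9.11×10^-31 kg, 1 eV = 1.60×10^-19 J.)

E = 402 eV

For a 3D rectangular well E = (h²/8m_e)·Σ n_i²/L_i² = (6.63×10^-34)²/(8·9.11×10^-31) · [2²/(0.176 nm)² + 2²/(0.176 nm)² + 5²/(0.176 nm)²].
Evaluating gives E = 6.426×10^-17 J = 402 eV.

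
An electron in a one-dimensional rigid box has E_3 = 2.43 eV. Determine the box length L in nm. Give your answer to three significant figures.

From E_n = n²h²/(8m_eL²), L = n·h/√(8m_eE_n).
E_3 = 2.43 eV = 3.893×10^-19 J, so L = 3·6.626×10^-34/√(8·9.109×10^-31·3.893×10^-19) = 1.18×10^-9 m = 1.18 nm.

L = 1.18 nm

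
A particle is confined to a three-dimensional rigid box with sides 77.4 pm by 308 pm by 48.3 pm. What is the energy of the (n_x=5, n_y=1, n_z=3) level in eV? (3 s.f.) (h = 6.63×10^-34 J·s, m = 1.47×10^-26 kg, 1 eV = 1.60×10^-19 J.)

For a 3D rectangular well E = (h²/8m)·Σ n_i²/L_i² = (6.63×10^-34)²/(8·1.47×10^-26) · [5²/(77.4 pm)² + 1²/(308 pm)² + 3²/(48.3 pm)²].
Evaluating gives E = 3.006×10^-20 J = 0.188 eV.

E = 0.188 eV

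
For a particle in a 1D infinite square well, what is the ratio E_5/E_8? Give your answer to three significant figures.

0.391

E_n ∝ n², so E_5/E_8 = 5²/8² = 25/64 = 0.391.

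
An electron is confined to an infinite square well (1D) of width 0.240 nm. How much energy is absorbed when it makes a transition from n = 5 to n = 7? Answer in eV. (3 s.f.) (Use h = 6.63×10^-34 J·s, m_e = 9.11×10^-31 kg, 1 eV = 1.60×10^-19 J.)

|ΔE| = 157 eV

E_1 = h²/(8m_eL²) = 1.047×10^-18 J.
|ΔE| = |5² − 7²|·E_1 = 24·1.047×10^-18 J = 2.513×10^-17 J = 157 eV.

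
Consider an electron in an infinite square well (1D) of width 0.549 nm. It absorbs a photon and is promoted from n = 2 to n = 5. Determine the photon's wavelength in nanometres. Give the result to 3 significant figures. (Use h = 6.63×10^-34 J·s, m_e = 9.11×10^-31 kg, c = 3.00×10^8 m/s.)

λ = 47.3 nm

E_1 = h²/(8m_eL²) = 2.001×10^-19 J, so ΔE = (5² − 2²)E_1 = 4.202×10^-18 J.
λ = hc/ΔE = (6.63×10^-34·3.00×10^8)/4.202×10^-18 = 4.73×10^-8 m = 47.3 nm.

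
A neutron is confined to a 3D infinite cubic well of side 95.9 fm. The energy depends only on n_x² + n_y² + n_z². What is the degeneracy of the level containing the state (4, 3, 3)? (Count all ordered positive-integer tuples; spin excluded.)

The level has n_x² + n_y² + n_z² = 34. The ordered positive-integer solutions are (3, 3, 4), (3, 4, 3), (4, 3, 3).
That gives 3 states.

degeneracy = 3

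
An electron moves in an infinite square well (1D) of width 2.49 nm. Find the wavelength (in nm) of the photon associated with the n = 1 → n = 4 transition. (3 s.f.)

λ = 1.36×10^3 nm

E_1 = h²/(8m_eL²) = 9.717×10^-21 J, so ΔE = (4² − 1²)E_1 = 1.458×10^-19 J.
λ = hc/ΔE = (6.626×10^-34·2.998×10^8)/1.458×10^-19 = 1.36×10^-6 m = 1.36×10^3 nm.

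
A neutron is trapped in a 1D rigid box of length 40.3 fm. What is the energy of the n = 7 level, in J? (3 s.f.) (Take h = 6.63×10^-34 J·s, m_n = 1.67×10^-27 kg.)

E_7 = 9.93×10^-13 J

For an infinite well E_n = n²h²/(8m_nL²), so E_1 = h²/(8m_nL²) = (6.63×10^-34)²/(8·1.67×10^-27·(4.03×10^-14 m)²) = 2.026×10^-14 J.
Then E_7 = 7²·E_1 = 49·2.026×10^-14 J = 9.93×10^-13 J.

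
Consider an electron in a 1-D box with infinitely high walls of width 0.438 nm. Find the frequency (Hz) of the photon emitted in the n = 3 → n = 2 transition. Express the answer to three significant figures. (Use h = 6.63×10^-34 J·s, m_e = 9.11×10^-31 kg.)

E_1 = h²/(8m_eL²) = 3.144×10^-19 J and ΔE = (3² − 2²)E_1 = 1.572×10^-18 J.
f = ΔE/h = 1.572×10^-18/6.63×10^-34 = 2.37×10^15 Hz.

f = 2.37×10^15 Hz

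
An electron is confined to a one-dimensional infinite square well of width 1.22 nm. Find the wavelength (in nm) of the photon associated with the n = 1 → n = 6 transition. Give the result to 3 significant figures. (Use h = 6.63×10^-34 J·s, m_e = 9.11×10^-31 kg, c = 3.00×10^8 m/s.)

E_1 = h²/(8m_eL²) = 4.052×10^-20 J, so ΔE = (6² − 1²)E_1 = 1.418×10^-18 J.
λ = hc/ΔE = (6.63×10^-34·3.00×10^8)/1.418×10^-18 = 1.40×10^-7 m = 140 nm.

λ = 140 nm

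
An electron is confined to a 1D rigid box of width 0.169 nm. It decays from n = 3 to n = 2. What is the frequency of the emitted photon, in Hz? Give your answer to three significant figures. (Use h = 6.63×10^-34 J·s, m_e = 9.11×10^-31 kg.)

f = 1.59×10^16 Hz

E_1 = h²/(8m_eL²) = 2.112×10^-18 J and ΔE = (3² − 2²)E_1 = 1.056×10^-17 J.
f = ΔE/h = 1.056×10^-17/6.63×10^-34 = 1.59×10^16 Hz.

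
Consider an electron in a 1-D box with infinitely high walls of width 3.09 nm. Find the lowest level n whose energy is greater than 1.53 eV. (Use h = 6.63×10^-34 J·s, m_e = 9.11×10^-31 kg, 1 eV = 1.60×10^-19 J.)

E_1 = h²/(8m_eL²) = 6.317×10^-21 J = 0.03948 eV.
Need n² > 1.53/0.03948 = 38.75, i.e. n > 6.225.
The smallest integer satisfying this is n = 7.

n = 7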